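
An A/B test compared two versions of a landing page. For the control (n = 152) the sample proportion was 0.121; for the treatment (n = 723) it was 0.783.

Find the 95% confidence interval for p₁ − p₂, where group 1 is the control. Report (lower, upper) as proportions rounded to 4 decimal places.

(-0.7219, -0.6021)

Each SE is √(p̂(1−p̂)/n): √(0.1210·0.8790/152) = 0.02645 and √(0.7830·0.2170/723) = 0.01533.
SE(p̂₁ − p̂₂) = √(SE₁² + SE₂²) = √(0.0006996025 + 0.0002350089) = 0.03057, since the two samples are independent.
At 95% confidence z* = 1.960; margin = 1.960 × 0.03057 = 0.05992.
The difference is 0.1210 − 0.7830 = -0.6620, so the interval is -0.6620 ± 0.05992 = (-0.7219, -0.6021).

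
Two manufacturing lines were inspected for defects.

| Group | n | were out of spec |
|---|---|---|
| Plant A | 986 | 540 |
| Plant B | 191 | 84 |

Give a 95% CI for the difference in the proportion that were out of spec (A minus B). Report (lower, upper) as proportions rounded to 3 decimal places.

First, p̂₁ = 540/986 = 0.5477; p̂₂ = 84/191 = 0.4398.
The two standard errors are √(0.5477×0.4523/986) = 0.01585 and √(0.4398×0.5602/191) = 0.03592.
Because the samples are independent, SE_diff = √(0.01585² + 0.03592²) = 0.03926.
Using z* = 1.960 for 95%, ME = 1.960 × 0.03926 = 0.07695.
p̂₁ − p̂₂ = 0.1079; interval 0.1079 ± 0.07695 gives (0.031, 0.185).

(0.031, 0.185)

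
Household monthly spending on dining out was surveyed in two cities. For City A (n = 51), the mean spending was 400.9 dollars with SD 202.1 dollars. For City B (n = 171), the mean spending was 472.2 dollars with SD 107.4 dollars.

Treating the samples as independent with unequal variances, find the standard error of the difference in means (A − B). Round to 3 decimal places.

Per-group SEs: s₁/√n₁ = 202.1/√51 = 28.2997, s₂/√n₂ = 107.4/√171 = 8.2131.
Unpooled SE of the difference: √(800.87302009 + 67.45501161) = 29.4674.

29.467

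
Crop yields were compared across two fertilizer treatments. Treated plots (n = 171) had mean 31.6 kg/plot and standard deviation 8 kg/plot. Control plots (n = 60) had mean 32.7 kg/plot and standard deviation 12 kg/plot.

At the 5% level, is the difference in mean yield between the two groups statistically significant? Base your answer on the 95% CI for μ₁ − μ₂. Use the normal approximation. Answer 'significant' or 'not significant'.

Standard errors of each mean: 8/√171 = 0.6118 and 12/√60 = 1.5492.
SE(x̄₁ − x̄₂) = √(0.6118² + 1.5492²) = 1.6656 for independent samples with unequal variances.
With z* = 1.960, the margin is 1.960 × 1.6656 = 3.2646.
x̄₁ − x̄₂ = 31.6 − 32.7 = -1.1000; the interval is -1.1000 ± 3.2646 = (-4.3646, 2.1646).
The interval (-4.3646, 2.1646) contains 0, so the difference is not significant.

not significant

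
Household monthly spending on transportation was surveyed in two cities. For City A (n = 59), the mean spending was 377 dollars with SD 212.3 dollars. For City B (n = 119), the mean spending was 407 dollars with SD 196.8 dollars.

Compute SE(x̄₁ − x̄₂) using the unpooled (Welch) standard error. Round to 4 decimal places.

33.0058

Per-group SEs: s₁/√n₁ = 212.3/√59 = 27.6391, s₂/√n₂ = 196.8/√119 = 18.0406.
Unpooled SE of the difference: √(763.91984881 + 325.46324836) = 33.0058.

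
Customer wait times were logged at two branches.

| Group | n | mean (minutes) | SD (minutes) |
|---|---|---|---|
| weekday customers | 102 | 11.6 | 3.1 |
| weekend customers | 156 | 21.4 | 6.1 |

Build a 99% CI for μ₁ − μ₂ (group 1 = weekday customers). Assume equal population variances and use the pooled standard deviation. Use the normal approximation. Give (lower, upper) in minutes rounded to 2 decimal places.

Pooled variance s_p² = [101·3.1² + 155·6.1²] / (102+156−2) = 26.3209, so s_p = 5.1304.
SE_diff = s_p·√(1/n₁ + 1/n₂) = 5.1304·√(1/102 + 1/156) = 0.6533.
z* = 2.576; margin = 2.576 × 0.6533 = 1.6829.
Difference = 11.6 − 21.4 = -9.8000.
-9.8000 ± 1.6829 → (-11.48, -8.12).

(-11.48, -8.12)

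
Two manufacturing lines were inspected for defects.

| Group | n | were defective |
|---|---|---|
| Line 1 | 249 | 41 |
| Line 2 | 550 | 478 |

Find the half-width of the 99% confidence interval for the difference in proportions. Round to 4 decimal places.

First, p̂₁ = 41/249 = 0.1647; p̂₂ = 478/550 = 0.8691.
The two standard errors are √(0.1647×0.8353/249) = 0.02351 and √(0.8691×0.1309/550) = 0.01438.
Because the samples are independent, SE_diff = √(0.02351² + 0.01438²) = 0.02756.
Using z* = 2.576 for 99%, ME = 2.576 × 0.02756 = 0.07099.

0.0710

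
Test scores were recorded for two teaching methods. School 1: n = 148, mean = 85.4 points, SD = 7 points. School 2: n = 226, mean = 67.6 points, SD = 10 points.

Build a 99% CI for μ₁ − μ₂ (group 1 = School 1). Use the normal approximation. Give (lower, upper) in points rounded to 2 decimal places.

SE₁ = s₁/√n₁ = 7/√148 = 0.5754; SE₂ = 10/√226 = 0.6652.
Independent samples, unequal variances: SE_diff = √(SE₁² + SE₂²) = √(0.33108516 + 0.44249104) = 0.8795.
z* = 2.576, so margin of error = 2.576 × 0.8795 = 2.2656.
Difference in means = 85.4 − 67.6 = 17.8000.
17.8000 ± 2.2656 → (15.53, 20.07).

(15.53, 20.07)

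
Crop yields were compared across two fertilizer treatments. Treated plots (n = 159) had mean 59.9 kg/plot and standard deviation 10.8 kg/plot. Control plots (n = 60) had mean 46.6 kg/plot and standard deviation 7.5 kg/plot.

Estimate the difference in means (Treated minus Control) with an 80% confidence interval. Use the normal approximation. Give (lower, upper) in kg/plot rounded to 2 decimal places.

(11.64, 14.96)

Standard errors of each mean: 10.8/√159 = 0.8565 and 7.5/√60 = 0.9682.
SE(x̄₁ − x̄₂) = √(0.8565² + 0.9682²) = 1.2927 for independent samples with unequal variances.
With z* = 1.282, the margin is 1.282 × 1.2927 = 1.6572.
x̄₁ − x̄₂ = 59.9 − 46.6 = 13.3000; the interval is 13.3000 ± 1.6572 = (11.64, 14.96).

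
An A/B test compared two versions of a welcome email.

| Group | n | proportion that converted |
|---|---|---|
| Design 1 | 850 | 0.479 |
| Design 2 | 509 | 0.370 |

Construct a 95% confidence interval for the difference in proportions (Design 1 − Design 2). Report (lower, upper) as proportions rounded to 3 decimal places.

SE₁ = √(p̂₁(1−p̂₁)/n₁) = √(0.4790·0.5210/850) = 0.01713; SE₂ = √(0.3700·0.6300/509) = 0.02140.
Independent samples: SE of the difference = √(SE₁² + SE₂²) = √(0.0002934369 + 0.00045796) = 0.02741.
z* for 95% confidence is 1.960, so the margin of error is 1.960 × 0.02741 = 0.05372.
Point estimate p̂₁ − p̂₂ = 0.4790 − 0.3700 = 0.1090.
0.1090 ± 0.05372 → (0.055, 0.163).

(0.055, 0.163)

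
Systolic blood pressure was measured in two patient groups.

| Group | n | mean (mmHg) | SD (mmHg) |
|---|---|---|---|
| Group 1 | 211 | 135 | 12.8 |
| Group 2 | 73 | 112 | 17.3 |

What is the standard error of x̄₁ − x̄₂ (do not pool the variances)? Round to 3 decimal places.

Standard errors of each mean: 12.8/√211 = 0.8812 and 17.3/√73 = 2.0248.
SE(x̄₁ − x̄₂) = √(0.8812² + 2.0248²) = 2.2082 for independent samples with unequal variances.

2.208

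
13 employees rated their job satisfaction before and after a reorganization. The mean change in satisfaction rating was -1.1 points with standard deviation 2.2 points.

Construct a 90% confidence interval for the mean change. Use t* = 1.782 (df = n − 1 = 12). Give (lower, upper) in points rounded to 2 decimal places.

(-2.19, -0.01)

Paired design: SE = s_d/√n = 2.2/√13 = 0.6102.
t* = 1.782; margin of error = 1.782 × 0.6102 = 1.0874.
-1.1 ± 1.0874 → (-2.19, -0.01).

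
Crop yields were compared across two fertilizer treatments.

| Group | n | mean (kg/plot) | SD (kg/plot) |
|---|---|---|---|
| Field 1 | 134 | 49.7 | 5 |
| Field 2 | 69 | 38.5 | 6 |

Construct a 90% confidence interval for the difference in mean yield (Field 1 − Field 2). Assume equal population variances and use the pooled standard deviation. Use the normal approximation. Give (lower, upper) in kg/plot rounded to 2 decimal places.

(9.89, 12.51)

s_p = √[((n₁−1)s₁² + (n₂−1)s₂²)/(n₁+n₂−2)] = √[(133·5² + 68·6²)/201] = 5.3592.
SE = 5.3592·√(1/134 + 1/69) = 0.7941.
With z* = 1.645, margin = 1.645 × 0.7941 = 1.3063.
x̄₁ − x̄₂ = 49.7 − 38.5 = 11.2000; interval 11.2000 ± 1.3063 = (9.89, 12.51).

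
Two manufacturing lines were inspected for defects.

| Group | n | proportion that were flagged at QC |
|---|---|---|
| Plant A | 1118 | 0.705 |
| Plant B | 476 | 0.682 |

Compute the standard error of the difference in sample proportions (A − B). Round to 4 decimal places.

The two standard errors are √(0.7050×0.2950/1118) = 0.01364 and √(0.6820×0.3180/476) = 0.02135.
Because the samples are independent, SE_diff = √(0.01364² + 0.02135²) = 0.02534.

0.0253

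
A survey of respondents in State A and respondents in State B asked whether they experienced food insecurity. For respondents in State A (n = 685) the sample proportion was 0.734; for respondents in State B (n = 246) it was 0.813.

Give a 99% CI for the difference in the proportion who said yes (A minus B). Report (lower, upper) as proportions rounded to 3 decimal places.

Each SE is √(p̂(1−p̂)/n): √(0.7340·0.2660/685) = 0.01688 and √(0.8130·0.1870/246) = 0.02486.
SE(p̂₁ − p̂₂) = √(SE₁² + SE₂²) = √(0.0002849344 + 0.0006180196) = 0.03005, since the two samples are independent.
At 99% confidence z* = 2.576; margin = 2.576 × 0.03005 = 0.07741.
The difference is 0.7340 − 0.8130 = -0.0790, so the interval is -0.0790 ± 0.07741 = (-0.156, -0.002).

(-0.156, -0.002)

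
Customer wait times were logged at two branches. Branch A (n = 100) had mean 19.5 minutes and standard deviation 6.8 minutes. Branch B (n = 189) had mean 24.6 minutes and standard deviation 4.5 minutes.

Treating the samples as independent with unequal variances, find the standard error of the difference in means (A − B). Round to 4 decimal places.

Per-group SEs: s₁/√n₁ = 6.8/√100 = 0.6800, s₂/√n₂ = 4.5/√189 = 0.3273.
Unpooled SE of the difference: √(0.4624 + 0.10712529) = 0.7547.

0.7547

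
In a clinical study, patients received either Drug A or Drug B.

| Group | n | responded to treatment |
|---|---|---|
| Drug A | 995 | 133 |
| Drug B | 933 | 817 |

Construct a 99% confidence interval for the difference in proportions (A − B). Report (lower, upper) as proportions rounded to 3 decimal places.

(-0.781, -0.703)

Sample proportions: 133/995 = 0.1337, 817/933 = 0.8757.
Each SE is √(p̂(1−p̂)/n): √(0.1337·0.8663/995) = 0.01079 and √(0.8757·0.1243/933) = 0.01080.
SE(p̂₁ − p̂₂) = √(SE₁² + SE₂²) = √(0.0001164241 + 0.00011664) = 0.01527, since the two samples are independent.
At 99% confidence z* = 2.576; margin = 2.576 × 0.01527 = 0.03934.
The difference is 0.1337 − 0.8757 = -0.7420, so the interval is -0.7420 ± 0.03934 = (-0.781, -0.703).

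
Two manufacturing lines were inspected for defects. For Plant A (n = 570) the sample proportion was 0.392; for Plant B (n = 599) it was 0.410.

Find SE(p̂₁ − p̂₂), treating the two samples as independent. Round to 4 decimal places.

SE₁ = √(p̂₁(1−p̂₁)/n₁) = √(0.3920·0.6080/570) = 0.02045; SE₂ = √(0.4100·0.5900/599) = 0.02010.
Independent samples: SE of the difference = √(SE₁² + SE₂²) = √(0.0004182025 + 0.00040401) = 0.02867.

0.0287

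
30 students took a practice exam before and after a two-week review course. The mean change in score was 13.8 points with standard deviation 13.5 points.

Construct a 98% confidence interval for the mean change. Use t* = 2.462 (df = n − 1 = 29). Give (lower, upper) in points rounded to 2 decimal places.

Paired design: SE = s_d/√n = 13.5/√30 = 2.4648.
t* = 2.462; margin of error = 2.462 × 2.4648 = 6.0683.
13.8 ± 6.0683 → (7.73, 19.87).

(7.73, 19.87)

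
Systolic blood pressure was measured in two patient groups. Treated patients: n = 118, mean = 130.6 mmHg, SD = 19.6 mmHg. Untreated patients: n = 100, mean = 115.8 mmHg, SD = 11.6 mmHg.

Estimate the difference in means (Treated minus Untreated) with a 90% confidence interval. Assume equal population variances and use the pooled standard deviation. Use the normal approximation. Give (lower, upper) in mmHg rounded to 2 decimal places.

s_p = √[((n₁−1)s₁² + (n₂−1)s₂²)/(n₁+n₂−2)] = √[(117·19.6² + 99·11.6²)/216] = 16.4244.
SE = 16.4244·√(1/118 + 1/100) = 2.2324.
With z* = 1.645, margin = 1.645 × 2.2324 = 3.6723.
x̄₁ − x̄₂ = 130.6 − 115.8 = 14.8000; interval 14.8000 ± 3.6723 = (11.13, 18.47).

(11.13, 18.47)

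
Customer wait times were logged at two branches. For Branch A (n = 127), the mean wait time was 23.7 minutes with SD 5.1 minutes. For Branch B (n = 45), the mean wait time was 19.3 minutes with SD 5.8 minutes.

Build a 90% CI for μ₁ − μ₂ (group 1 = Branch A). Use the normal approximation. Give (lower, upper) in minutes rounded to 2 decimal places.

(2.79, 6.01)

SE₁ = s₁/√n₁ = 5.1/√127 = 0.4526; SE₂ = 5.8/√45 = 0.8646.
Independent samples, unequal variances: SE_diff = √(SE₁² + SE₂²) = √(0.20484676 + 0.74753316) = 0.9759.
z* = 1.645, so margin of error = 1.645 × 0.9759 = 1.6054.
Difference in means = 23.7 − 19.3 = 4.4000.
4.4000 ± 1.6054 → (2.79, 6.01).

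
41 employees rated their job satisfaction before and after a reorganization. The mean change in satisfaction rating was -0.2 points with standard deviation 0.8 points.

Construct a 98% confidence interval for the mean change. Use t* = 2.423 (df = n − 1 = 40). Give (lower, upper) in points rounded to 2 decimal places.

(-0.50, 0.10)

Paired design: SE = s_d/√n = 0.8/√41 = 0.1249.
t* = 2.423; margin of error = 2.423 × 0.1249 = 0.3026.
-0.2 ± 0.3026 → (-0.50, 0.10).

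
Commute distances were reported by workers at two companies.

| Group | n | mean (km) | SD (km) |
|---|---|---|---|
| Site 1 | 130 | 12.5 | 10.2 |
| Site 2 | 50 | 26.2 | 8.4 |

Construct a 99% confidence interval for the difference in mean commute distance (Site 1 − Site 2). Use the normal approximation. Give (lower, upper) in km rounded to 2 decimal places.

Per-group SEs: s₁/√n₁ = 10.2/√130 = 0.8946, s₂/√n₂ = 8.4/√50 = 1.1879.
Unpooled SE of the difference: √(0.80030916 + 1.41110641) = 1.4871.
Margin of error = z* · SE = 2.576 × 1.4871 = 3.8308.
x̄₁ − x̄₂ = 12.5 − 26.2 = -13.7000.
CI: -13.7000 ± 3.8308 = (-17.53, -9.87).

(-17.53, -9.87)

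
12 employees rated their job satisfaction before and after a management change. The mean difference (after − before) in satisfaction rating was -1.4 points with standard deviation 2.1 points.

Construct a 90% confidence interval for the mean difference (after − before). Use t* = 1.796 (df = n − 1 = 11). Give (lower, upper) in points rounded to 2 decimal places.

(-2.49, -0.31)

This is a matched-pairs design, so SE = s_d/√n = 2.1/√12 = 0.6062.
Margin = 1.796 × 0.6062 = 1.0887; the interval is -1.4 ± 1.0887 = (-2.49, -0.31).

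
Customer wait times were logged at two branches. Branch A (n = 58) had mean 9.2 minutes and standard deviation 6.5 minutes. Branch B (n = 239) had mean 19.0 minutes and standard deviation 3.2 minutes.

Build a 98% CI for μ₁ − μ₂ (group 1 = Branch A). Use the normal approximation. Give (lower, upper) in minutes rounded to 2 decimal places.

(-11.84, -7.76)

Standard errors of each mean: 6.5/√58 = 0.8535 and 3.2/√239 = 0.2070.
SE(x̄₁ − x̄₂) = √(0.8535² + 0.2070²) = 0.8782 for independent samples with unequal variances.
With z* = 2.326, the margin is 2.326 × 0.8782 = 2.0427.
x̄₁ − x̄₂ = 9.2 − 19.0 = -9.8000; the interval is -9.8000 ± 2.0427 = (-11.84, -7.76).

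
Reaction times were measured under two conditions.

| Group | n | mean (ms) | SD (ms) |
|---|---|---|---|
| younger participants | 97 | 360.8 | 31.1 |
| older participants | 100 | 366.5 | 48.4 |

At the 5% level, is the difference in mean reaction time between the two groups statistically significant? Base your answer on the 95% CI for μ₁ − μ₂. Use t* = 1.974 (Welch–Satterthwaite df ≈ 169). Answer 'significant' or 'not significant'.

Standard errors of each mean: 31.1/√97 = 3.1577 and 48.4/√100 = 4.8400.
SE(x̄₁ − x̄₂) = √(3.1577² + 4.8400²) = 5.7790 for independent samples with unequal variances.
With t* = 1.974, the margin is 1.974 × 5.7790 = 11.4077.
x̄₁ − x̄₂ = 360.8 − 366.5 = -5.7000; the interval is -5.7000 ± 11.4077 = (-17.1077, 5.7077).
The interval (-17.1077, 5.7077) contains 0, so the difference is not significant.

not significant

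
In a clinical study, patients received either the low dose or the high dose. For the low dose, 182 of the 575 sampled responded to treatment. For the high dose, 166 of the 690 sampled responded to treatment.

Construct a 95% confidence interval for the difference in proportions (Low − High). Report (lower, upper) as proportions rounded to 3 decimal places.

(0.026, 0.126)

Sample proportions: 182/575 = 0.3165, 166/690 = 0.2406.
Each SE is √(p̂(1−p̂)/n): √(0.3165·0.6835/575) = 0.01940 and √(0.2406·0.7594/690) = 0.01627.
SE(p̂₁ − p̂₂) = √(SE₁² + SE₂²) = √(0.00037636 + 0.0002647129) = 0.02532, since the two samples are independent.
At 95% confidence z* = 1.960; margin = 1.960 × 0.02532 = 0.04963.
The difference is 0.3165 − 0.2406 = 0.0759, so the interval is 0.0759 ± 0.04963 = (0.026, 0.126).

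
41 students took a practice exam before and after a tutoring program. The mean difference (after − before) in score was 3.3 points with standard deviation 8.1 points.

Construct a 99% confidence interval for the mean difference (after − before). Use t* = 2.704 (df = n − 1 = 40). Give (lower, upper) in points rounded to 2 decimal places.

Paired design: SE = s_d/√n = 8.1/√41 = 1.2650.
t* = 2.704; margin of error = 2.704 × 1.2650 = 3.4206.
3.3 ± 3.4206 → (-0.12, 6.72).

(-0.12, 6.72)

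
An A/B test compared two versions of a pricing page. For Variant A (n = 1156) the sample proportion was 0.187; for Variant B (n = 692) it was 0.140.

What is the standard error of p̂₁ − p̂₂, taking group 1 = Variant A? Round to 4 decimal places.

The two standard errors are √(0.1870×0.8130/1156) = 0.01147 and √(0.1400×0.8600/692) = 0.01319.
Because the samples are independent, SE_diff = √(0.01147² + 0.01319²) = 0.01748.

0.0175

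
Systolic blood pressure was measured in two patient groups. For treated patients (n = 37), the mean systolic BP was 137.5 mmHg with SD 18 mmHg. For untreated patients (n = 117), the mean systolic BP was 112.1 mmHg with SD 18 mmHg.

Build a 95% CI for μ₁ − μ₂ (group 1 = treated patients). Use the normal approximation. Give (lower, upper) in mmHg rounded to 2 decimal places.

SE₁ = s₁/√n₁ = 18/√37 = 2.9592; SE₂ = 18/√117 = 1.6641.
Independent samples, unequal variances: SE_diff = √(SE₁² + SE₂²) = √(8.75686464 + 2.76922881) = 3.3950.
z* = 1.960, so margin of error = 1.960 × 3.3950 = 6.6542.
Difference in means = 137.5 − 112.1 = 25.4000.
25.4000 ± 6.6542 → (18.75, 32.05).

(18.75, 32.05)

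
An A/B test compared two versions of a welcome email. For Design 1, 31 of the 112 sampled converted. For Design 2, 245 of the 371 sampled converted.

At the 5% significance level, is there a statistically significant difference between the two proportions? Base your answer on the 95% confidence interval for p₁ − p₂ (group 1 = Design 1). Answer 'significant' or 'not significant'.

significant

First, p̂₁ = 31/112 = 0.2768; p̂₂ = 245/371 = 0.6604.
The two standard errors are √(0.2768×0.7232/112) = 0.04228 and √(0.6604×0.3396/371) = 0.02459.
Because the samples are independent, SE_diff = √(0.04228² + 0.02459²) = 0.04891.
Using z* = 1.960 for 95%, ME = 1.960 × 0.04891 = 0.09586.
p̂₁ − p̂₂ = -0.3836; interval -0.3836 ± 0.09586 gives (-0.47946, -0.28774).
The interval (-0.47946, -0.28774) does not contain 0, so the difference is significant.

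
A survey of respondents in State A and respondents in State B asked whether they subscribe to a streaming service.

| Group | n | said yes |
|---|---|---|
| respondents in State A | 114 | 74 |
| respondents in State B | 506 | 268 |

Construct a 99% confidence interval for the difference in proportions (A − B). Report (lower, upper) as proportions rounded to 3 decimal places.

p̂₁ = 74/114 = 0.6491 and p̂₂ = 268/506 = 0.5296.
SE₁ = √(p̂₁(1−p̂₁)/n₁) = √(0.6491·0.3509/114) = 0.04470; SE₂ = √(0.5296·0.4704/506) = 0.02219.
Independent samples: SE of the difference = √(SE₁² + SE₂²) = √(0.00199809 + 0.0004923961) = 0.04990.
z* for 99% confidence is 2.576, so the margin of error is 2.576 × 0.04990 = 0.12854.
Point estimate p̂₁ − p̂₂ = 0.6491 − 0.5296 = 0.1195.
0.1195 ± 0.12854 → (-0.009, 0.248).

(-0.009, 0.248)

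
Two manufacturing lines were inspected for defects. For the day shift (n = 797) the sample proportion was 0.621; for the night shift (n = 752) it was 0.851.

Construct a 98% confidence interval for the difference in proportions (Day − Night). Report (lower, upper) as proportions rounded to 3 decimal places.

(-0.280, -0.180)

SE₁ = √(p̂₁(1−p̂₁)/n₁) = √(0.6210·0.3790/797) = 0.01718; SE₂ = √(0.8510·0.1490/752) = 0.01299.
Independent samples: SE of the difference = √(SE₁² + SE₂²) = √(0.0002951524 + 0.0001687401) = 0.02154.
z* for 98% confidence is 2.326, so the margin of error is 2.326 × 0.02154 = 0.05010.
Point estimate p̂₁ − p̂₂ = 0.6210 − 0.8510 = -0.2300.
-0.2300 ± 0.05010 → (-0.280, -0.180).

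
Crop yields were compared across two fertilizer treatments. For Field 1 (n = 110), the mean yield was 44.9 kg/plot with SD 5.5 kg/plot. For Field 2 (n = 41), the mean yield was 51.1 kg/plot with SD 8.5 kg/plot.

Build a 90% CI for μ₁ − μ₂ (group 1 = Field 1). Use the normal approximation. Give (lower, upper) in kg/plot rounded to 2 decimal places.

(-8.55, -3.85)

SE₁ = s₁/√n₁ = 5.5/√110 = 0.5244; SE₂ = 8.5/√41 = 1.3275.
Independent samples, unequal variances: SE_diff = √(SE₁² + SE₂²) = √(0.27499536 + 1.76225625) = 1.4273.
z* = 1.645, so margin of error = 1.645 × 1.4273 = 2.3479.
Difference in means = 44.9 − 51.1 = -6.2000.
-6.2000 ± 2.3479 → (-8.55, -3.85).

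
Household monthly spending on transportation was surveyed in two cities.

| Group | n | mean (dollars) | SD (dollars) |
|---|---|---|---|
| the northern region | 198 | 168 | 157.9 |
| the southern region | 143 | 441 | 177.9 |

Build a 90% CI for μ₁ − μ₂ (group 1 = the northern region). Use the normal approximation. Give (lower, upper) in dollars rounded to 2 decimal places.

(-303.65, -242.35)

Per-group SEs: s₁/√n₁ = 157.9/√198 = 11.2215, s₂/√n₂ = 177.9/√143 = 14.8767.
Unpooled SE of the difference: √(125.92206225 + 221.31620289) = 18.6343.
Margin of error = z* · SE = 1.645 × 18.6343 = 30.6534.
x̄₁ − x̄₂ = 168 − 441 = -273.0000.
CI: -273.0000 ± 30.6534 = (-303.65, -242.35).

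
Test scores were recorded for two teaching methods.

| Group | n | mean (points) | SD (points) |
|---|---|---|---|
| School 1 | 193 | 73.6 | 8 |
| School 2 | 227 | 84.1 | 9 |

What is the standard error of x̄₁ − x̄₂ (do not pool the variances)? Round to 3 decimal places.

Per-group SEs: s₁/√n₁ = 8/√193 = 0.5759, s₂/√n₂ = 9/√227 = 0.5974.
Unpooled SE of the difference: √(0.33166081 + 0.35688676) = 0.8298.

0.830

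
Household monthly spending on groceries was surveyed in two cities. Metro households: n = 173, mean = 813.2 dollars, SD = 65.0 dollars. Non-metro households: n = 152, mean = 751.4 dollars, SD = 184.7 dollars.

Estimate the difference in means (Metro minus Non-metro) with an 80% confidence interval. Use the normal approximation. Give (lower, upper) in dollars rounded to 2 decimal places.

(41.58, 82.02)

SE₁ = s₁/√n₁ = 65.0/√173 = 4.9419; SE₂ = 184.7/√152 = 14.9811.
Independent samples, unequal variances: SE_diff = √(SE₁² + SE₂²) = √(24.42237561 + 224.43335721) = 15.7752.
z* = 1.282, so margin of error = 1.282 × 15.7752 = 20.2238.
Difference in means = 813.2 − 751.4 = 61.8000.
61.8000 ± 20.2238 → (41.58, 82.02).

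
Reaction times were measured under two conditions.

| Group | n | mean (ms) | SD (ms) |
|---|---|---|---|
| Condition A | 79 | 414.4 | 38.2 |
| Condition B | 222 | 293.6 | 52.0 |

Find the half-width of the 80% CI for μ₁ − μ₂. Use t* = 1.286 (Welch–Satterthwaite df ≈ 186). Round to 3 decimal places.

7.120

Per-group SEs: s₁/√n₁ = 38.2/√79 = 4.2978, s₂/√n₂ = 52.0/√222 = 3.4900.
Unpooled SE of the difference: √(18.47108484 + 12.1801) = 5.5364.
Margin of error = t* · SE = 1.286 × 5.5364 = 7.1198.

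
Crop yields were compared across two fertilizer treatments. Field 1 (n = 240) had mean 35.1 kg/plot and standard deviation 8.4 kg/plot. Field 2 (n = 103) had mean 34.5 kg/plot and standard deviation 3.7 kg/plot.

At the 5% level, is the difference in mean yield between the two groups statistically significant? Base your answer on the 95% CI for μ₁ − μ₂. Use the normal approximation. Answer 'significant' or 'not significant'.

not significant

Standard errors of each mean: 8.4/√240 = 0.5422 and 3.7/√103 = 0.3646.
SE(x̄₁ − x̄₂) = √(0.5422² + 0.3646²) = 0.6534 for independent samples with unequal variances.
With z* = 1.960, the margin is 1.960 × 0.6534 = 1.2807.
x̄₁ − x̄₂ = 35.1 − 34.5 = 0.6000; the interval is 0.6000 ± 1.2807 = (-0.6807, 1.8807).
The interval (-0.6807, 1.8807) contains 0, so the difference is not significant.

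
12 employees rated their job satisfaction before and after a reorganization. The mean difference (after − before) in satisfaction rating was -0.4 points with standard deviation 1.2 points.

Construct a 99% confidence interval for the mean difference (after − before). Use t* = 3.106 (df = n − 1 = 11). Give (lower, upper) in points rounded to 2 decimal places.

(-1.48, 0.68)

Paired design: SE = s_d/√n = 1.2/√12 = 0.3464.
t* = 3.106; margin of error = 3.106 × 0.3464 = 1.0759.
-0.4 ± 1.0759 → (-1.48, 0.68).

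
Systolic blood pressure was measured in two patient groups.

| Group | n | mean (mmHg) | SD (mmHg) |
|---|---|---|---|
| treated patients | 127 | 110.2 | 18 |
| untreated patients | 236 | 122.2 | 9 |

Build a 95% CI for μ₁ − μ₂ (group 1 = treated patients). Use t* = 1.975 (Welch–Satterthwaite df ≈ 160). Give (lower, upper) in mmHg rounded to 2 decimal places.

SE₁ = s₁/√n₁ = 18/√127 = 1.5972; SE₂ = 9/√236 = 0.5859.
Independent samples, unequal variances: SE_diff = √(SE₁² + SE₂²) = √(2.55104784 + 0.34327881) = 1.7013.
t* = 1.975, so margin of error = 1.975 × 1.7013 = 3.3601.
Difference in means = 110.2 − 122.2 = -12.0000.
-12.0000 ± 3.3601 → (-15.36, -8.64).

(-15.36, -8.64)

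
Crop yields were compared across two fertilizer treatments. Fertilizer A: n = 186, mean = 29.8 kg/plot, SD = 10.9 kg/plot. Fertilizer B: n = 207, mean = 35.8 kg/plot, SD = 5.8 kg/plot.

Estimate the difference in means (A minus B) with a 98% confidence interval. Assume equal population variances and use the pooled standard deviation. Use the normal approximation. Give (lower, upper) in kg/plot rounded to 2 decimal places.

(-8.02, -3.98)

Pooled variance s_p² = [185·10.9² + 206·5.8²] / (186+207−2) = 73.9378, so s_p = 8.5987.
SE_diff = s_p·√(1/n₁ + 1/n₂) = 8.5987·√(1/186 + 1/207) = 0.8687.
z* = 2.326; margin = 2.326 × 0.8687 = 2.0206.
Difference = 29.8 − 35.8 = -6.0000.
-6.0000 ± 2.0206 → (-8.02, -3.98).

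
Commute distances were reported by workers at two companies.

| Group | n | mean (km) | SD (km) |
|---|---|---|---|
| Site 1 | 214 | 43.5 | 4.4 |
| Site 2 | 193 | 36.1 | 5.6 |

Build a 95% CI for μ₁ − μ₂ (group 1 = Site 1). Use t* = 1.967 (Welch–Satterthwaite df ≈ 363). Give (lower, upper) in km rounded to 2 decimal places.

Standard errors of each mean: 4.4/√214 = 0.3008 and 5.6/√193 = 0.4031.
SE(x̄₁ − x̄₂) = √(0.3008² + 0.4031²) = 0.5030 for independent samples with unequal variances.
With t* = 1.967, the margin is 1.967 × 0.5030 = 0.9894.
x̄₁ − x̄₂ = 43.5 − 36.1 = 7.4000; the interval is 7.4000 ± 0.9894 = (6.41, 8.39).

(6.41, 8.39)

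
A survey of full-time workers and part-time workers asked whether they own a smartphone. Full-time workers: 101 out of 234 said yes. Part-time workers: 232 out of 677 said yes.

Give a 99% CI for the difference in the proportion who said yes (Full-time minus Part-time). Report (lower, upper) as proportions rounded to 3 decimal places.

(-0.007, 0.185)

Sample proportions: 101/234 = 0.4316, 232/677 = 0.3427.
Each SE is √(p̂(1−p̂)/n): √(0.4316·0.5684/234) = 0.03238 and √(0.3427·0.6573/677) = 0.01824.
SE(p̂₁ − p̂₂) = √(SE₁² + SE₂²) = √(0.0010484644 + 0.0003326976) = 0.03716, since the two samples are independent.
At 99% confidence z* = 2.576; margin = 2.576 × 0.03716 = 0.09572.
The difference is 0.4316 − 0.3427 = 0.0889, so the interval is 0.0889 ± 0.09572 = (-0.007, 0.185).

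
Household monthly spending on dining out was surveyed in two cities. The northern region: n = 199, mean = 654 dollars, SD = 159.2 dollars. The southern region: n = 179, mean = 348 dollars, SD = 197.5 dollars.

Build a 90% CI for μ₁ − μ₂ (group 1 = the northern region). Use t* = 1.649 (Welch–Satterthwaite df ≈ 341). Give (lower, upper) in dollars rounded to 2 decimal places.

(275.36, 336.64)

Standard errors of each mean: 159.2/√199 = 11.2854 and 197.5/√179 = 14.7618.
SE(x̄₁ − x̄₂) = √(11.2854² + 14.7618²) = 18.5815 for independent samples with unequal variances.
With t* = 1.649, the margin is 1.649 × 18.5815 = 30.6409.
x̄₁ − x̄₂ = 654 − 348 = 306.0000; the interval is 306.0000 ± 30.6409 = (275.36, 336.64).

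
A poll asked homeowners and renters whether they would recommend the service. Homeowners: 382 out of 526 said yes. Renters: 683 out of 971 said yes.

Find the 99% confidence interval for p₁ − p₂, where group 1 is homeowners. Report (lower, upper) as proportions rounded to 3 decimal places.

(-0.040, 0.086)

First, p̂₁ = 382/526 = 0.7262; p̂₂ = 683/971 = 0.7034.
The two standard errors are √(0.7262×0.2738/526) = 0.01944 and √(0.7034×0.2966/971) = 0.01466.
Because the samples are independent, SE_diff = √(0.01944² + 0.01466²) = 0.02435.
Using z* = 2.576 for 99%, ME = 2.576 × 0.02435 = 0.06273.
p̂₁ − p̂₂ = 0.0228; interval 0.0228 ± 0.06273 gives (-0.040, 0.086).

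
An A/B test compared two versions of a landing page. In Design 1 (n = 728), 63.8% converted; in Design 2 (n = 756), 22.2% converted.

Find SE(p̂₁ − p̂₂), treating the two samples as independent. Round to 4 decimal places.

The two standard errors are √(0.6380×0.3620/728) = 0.01781 and √(0.2220×0.7780/756) = 0.01511.
Because the samples are independent, SE_diff = √(0.01781² + 0.01511²) = 0.02336.

0.0234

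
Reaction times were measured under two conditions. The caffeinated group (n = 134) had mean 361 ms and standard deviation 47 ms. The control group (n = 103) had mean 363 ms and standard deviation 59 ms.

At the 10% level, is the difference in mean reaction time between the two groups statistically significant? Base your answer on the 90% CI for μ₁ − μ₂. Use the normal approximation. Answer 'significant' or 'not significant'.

Standard errors of each mean: 47/√134 = 4.0602 and 59/√103 = 5.8134.
SE(x̄₁ − x̄₂) = √(4.0602² + 5.8134²) = 7.0909 for independent samples with unequal variances.
With z* = 1.645, the margin is 1.645 × 7.0909 = 11.6645.
x̄₁ − x̄₂ = 361 − 363 = -2.0000; the interval is -2.0000 ± 11.6645 = (-13.6645, 9.6645).
The interval (-13.6645, 9.6645) contains 0, so the difference is not significant.

not significant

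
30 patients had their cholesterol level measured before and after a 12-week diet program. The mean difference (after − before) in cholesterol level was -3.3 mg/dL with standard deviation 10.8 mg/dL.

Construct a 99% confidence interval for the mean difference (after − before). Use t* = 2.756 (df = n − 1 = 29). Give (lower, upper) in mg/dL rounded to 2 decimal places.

Paired design: SE = s_d/√n = 10.8/√30 = 1.9718.
t* = 2.756; margin of error = 2.756 × 1.9718 = 5.4343.
-3.3 ± 5.4343 → (-8.73, 2.13).

(-8.73, 2.13)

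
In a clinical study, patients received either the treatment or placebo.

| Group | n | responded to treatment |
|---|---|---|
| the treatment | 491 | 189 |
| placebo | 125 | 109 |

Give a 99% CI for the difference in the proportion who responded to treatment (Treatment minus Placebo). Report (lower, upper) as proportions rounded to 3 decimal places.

Sample proportions: 189/491 = 0.3849, 109/125 = 0.8720.
Each SE is √(p̂(1−p̂)/n): √(0.3849·0.6151/491) = 0.02196 and √(0.8720·0.1280/125) = 0.02988.
SE(p̂₁ − p̂₂) = √(SE₁² + SE₂²) = √(0.0004822416 + 0.0008928144) = 0.03708, since the two samples are independent.
At 99% confidence z* = 2.576; margin = 2.576 × 0.03708 = 0.09552.
The difference is 0.3849 − 0.8720 = -0.4871, so the interval is -0.4871 ± 0.09552 = (-0.583, -0.392).

(-0.583, -0.392)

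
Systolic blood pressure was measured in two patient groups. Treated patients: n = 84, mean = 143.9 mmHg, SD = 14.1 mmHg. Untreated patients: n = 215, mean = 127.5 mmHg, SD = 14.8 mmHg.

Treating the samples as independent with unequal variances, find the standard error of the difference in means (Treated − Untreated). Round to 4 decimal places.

SE₁ = s₁/√n₁ = 14.1/√84 = 1.5384; SE₂ = 14.8/√215 = 1.0094.
Independent samples, unequal variances: SE_diff = √(SE₁² + SE₂²) = √(2.36667456 + 1.01888836) = 1.8400.

1.8400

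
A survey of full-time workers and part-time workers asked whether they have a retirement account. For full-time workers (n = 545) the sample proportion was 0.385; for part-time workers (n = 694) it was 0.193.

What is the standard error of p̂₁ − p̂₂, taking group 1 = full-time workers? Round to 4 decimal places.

0.0257

The two standard errors are √(0.3850×0.6150/545) = 0.02084 and √(0.1930×0.8070/694) = 0.01498.
Because the samples are independent, SE_diff = √(0.02084² + 0.01498²) = 0.02567.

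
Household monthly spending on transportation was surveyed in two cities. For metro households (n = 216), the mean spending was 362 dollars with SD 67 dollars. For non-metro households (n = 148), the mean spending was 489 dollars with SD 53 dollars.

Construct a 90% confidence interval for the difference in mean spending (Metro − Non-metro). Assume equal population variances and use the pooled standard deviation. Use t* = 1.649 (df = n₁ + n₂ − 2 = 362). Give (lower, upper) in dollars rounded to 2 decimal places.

s_p = √[((n₁−1)s₁² + (n₂−1)s₂²)/(n₁+n₂−2)] = √[(215·67² + 147·53²)/362] = 61.6992.
SE = 61.6992·√(1/216 + 1/148) = 6.5837.
With t* = 1.649, margin = 1.649 × 6.5837 = 10.8565.
x̄₁ − x̄₂ = 362 − 489 = -127.0000; interval -127.0000 ± 10.8565 = (-137.86, -116.14).

(-137.86, -116.14)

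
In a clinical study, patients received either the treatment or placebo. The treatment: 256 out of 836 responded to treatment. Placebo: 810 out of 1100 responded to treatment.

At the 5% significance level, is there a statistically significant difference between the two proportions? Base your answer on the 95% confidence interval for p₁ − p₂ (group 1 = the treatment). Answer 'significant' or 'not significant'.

significant

Sample proportions: 256/836 = 0.3062, 810/1100 = 0.7364.
Each SE is √(p̂(1−p̂)/n): √(0.3062·0.6938/836) = 0.01594 and √(0.7364·0.2636/1100) = 0.01328.
SE(p̂₁ − p̂₂) = √(SE₁² + SE₂²) = √(0.0002540836 + 0.0001763584) = 0.02075, since the two samples are independent.
At 95% confidence z* = 1.960; margin = 1.960 × 0.02075 = 0.04067.
The difference is 0.3062 − 0.7364 = -0.4302, so the interval is -0.4302 ± 0.04067 = (-0.47087, -0.38953).
The interval (-0.47087, -0.38953) does not contain 0, so the difference is significant.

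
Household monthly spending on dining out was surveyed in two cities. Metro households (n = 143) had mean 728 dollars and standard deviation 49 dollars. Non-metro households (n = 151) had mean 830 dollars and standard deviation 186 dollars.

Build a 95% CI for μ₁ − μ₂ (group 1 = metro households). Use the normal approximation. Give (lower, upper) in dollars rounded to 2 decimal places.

Standard errors of each mean: 49/√143 = 4.0976 and 186/√151 = 15.1365.
SE(x̄₁ − x̄₂) = √(4.0976² + 15.1365²) = 15.6813 for independent samples with unequal variances.
With z* = 1.960, the margin is 1.960 × 15.6813 = 30.7353.
x̄₁ − x̄₂ = 728 − 830 = -102.0000; the interval is -102.0000 ± 30.7353 = (-132.74, -71.26).

(-132.74, -71.26)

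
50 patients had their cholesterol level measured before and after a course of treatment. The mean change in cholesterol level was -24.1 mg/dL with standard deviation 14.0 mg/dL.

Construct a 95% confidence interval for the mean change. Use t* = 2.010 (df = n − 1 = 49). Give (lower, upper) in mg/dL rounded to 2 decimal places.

This is a matched-pairs design, so SE = s_d/√n = 14.0/√50 = 1.9799.
Margin = 2.010 × 1.9799 = 3.9796; the interval is -24.1 ± 3.9796 = (-28.08, -20.12).

(-28.08, -20.12)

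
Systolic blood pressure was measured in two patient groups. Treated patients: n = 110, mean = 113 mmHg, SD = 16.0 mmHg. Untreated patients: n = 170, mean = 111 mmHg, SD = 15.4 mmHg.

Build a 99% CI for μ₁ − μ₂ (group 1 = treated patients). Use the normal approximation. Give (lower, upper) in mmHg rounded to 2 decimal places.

(-2.97, 6.97)

Per-group SEs: s₁/√n₁ = 16.0/√110 = 1.5255, s₂/√n₂ = 15.4/√170 = 1.1811.
Unpooled SE of the difference: √(2.32715025 + 1.39499721) = 1.9293.
Margin of error = z* · SE = 2.576 × 1.9293 = 4.9699.
x̄₁ − x̄₂ = 113 − 111 = 2.0000.
CI: 2.0000 ± 4.9699 = (-2.97, 6.97).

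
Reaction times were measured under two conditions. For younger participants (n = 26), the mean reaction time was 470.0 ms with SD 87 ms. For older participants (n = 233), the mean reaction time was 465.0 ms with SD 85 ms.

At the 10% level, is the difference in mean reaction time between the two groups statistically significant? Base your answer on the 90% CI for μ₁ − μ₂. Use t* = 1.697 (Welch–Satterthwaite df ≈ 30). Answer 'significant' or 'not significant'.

Standard errors of each mean: 87/√26 = 17.0621 and 85/√233 = 5.5685.
SE(x̄₁ − x̄₂) = √(17.0621² + 5.5685²) = 17.9478 for independent samples with unequal variances.
With t* = 1.697, the margin is 1.697 × 17.9478 = 30.4574.
x̄₁ − x̄₂ = 470.0 − 465.0 = 5.0000; the interval is 5.0000 ± 30.4574 = (-25.4574, 35.4574).
The interval (-25.4574, 35.4574) contains 0, so the difference is not significant.

not significant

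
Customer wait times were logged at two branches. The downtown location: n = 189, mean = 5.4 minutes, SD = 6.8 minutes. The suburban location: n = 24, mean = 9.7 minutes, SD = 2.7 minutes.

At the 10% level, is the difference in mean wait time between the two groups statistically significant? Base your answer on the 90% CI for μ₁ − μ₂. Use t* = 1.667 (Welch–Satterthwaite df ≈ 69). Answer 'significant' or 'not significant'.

significant

Per-group SEs: s₁/√n₁ = 6.8/√189 = 0.4946, s₂/√n₂ = 2.7/√24 = 0.5511.
Unpooled SE of the difference: √(0.24462916 + 0.30371121) = 0.7405.
Margin of error = t* · SE = 1.667 × 0.7405 = 1.2344.
x̄₁ − x̄₂ = 5.4 − 9.7 = -4.3000.
CI: -4.3000 ± 1.2344 = (-5.5344, -3.0656).
The interval (-5.5344, -3.0656) does not contain 0, so the difference is significant.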